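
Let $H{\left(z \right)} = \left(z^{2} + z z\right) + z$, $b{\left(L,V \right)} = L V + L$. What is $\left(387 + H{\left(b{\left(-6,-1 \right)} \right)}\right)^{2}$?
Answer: $149769$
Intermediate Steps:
$b{\left(L,V \right)} = L + L V$
$H{\left(z \right)} = z + 2 z^{2}$ ($H{\left(z \right)} = \left(z^{2} + z^{2}\right) + z = 2 z^{2} + z = z + 2 z^{2}$)
$\left(387 + H{\left(b{\left(-6,-1 \right)} \right)}\right)^{2} = \left(387 + - 6 \left(1 - 1\right) \left(1 + 2 \left(- 6 \left(1 - 1\right)\right)\right)\right)^{2} = \left(387 + \left(-6\right) 0 \left(1 + 2 \left(\left(-6\right) 0\right)\right)\right)^{2} = \left(387 + 0 \left(1 + 2 \cdot 0\right)\right)^{2} = \left(387 + 0 \left(1 + 0\right)\right)^{2} = \left(387 + 0 \cdot 1\right)^{2} = \left(387 + 0\right)^{2} = 387^{2} = 149769$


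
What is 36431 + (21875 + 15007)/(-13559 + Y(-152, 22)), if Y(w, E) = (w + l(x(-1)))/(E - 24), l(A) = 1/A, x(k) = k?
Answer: 982288151/26965 ≈ 36428.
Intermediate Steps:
l(A) = 1/A
Y(w, E) = (-1 + w)/(-24 + E) (Y(w, E) = (w + 1/(-1))/(E - 24) = (w - 1)/(-24 + E) = (-1 + w)/(-24 + E))
36431 + (21875 + 15007)/(-13559 + Y(-152, 22)) = 36431 + (21875 + 15007)/(-13559 + (-1 - 152)/(-24 + 22)) = 36431 + 36882/(-13559 - 153/(-2)) = 36431 + 36882/(-13559 - ½*(-153)) = 36431 + 36882/(-13559 + 153/2) = 36431 + 36882/(-26965/2) = 36431 + 36882*(-2/26965) = 36431 - 73764/26965 = 982288151/26965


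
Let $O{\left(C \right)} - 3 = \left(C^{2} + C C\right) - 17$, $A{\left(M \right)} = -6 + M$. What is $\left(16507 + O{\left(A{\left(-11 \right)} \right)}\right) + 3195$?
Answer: $20266$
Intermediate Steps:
$O{\left(C \right)} = -14 + 2 C^{2}$ ($O{\left(C \right)} = 3 - \left(17 - C^{2} - C C\right) = 3 + \left(\left(C^{2} + C^{2}\right) - 17\right) = 3 + \left(2 C^{2} - 17\right) = 3 + \left(-17 + 2 C^{2}\right) = -14 + 2 C^{2}$)
$\left(16507 + O{\left(A{\left(-11 \right)} \right)}\right) + 3195 = \left(16507 - \left(14 - 2 \left(-6 - 11\right)^{2}\right)\right) + 3195 = \left(16507 - \left(14 - 2 \left(-17\right)^{2}\right)\right) + 3195 = \left(16507 + \left(-14 + 2 \cdot 289\right)\right) + 3195 = \left(16507 + \left(-14 + 578\right)\right) + 3195 = \left(16507 + 564\right) + 3195 = 17071 + 3195 = 20266$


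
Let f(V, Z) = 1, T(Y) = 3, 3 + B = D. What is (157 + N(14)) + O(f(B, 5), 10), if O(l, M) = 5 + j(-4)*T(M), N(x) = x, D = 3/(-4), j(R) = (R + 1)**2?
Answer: 203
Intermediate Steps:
j(R) = (1 + R)**2
D = -3/4 (D = 3*(-1/4) = -3/4 ≈ -0.75000)
B = -15/4 (B = -3 - 3/4 = -15/4 ≈ -3.7500)
O(l, M) = 32 (O(l, M) = 5 + (1 - 4)**2*3 = 5 + (-3)**2*3 = 5 + 9*3 = 5 + 27 = 32)
(157 + N(14)) + O(f(B, 5), 10) = (157 + 14) + 32 = 171 + 32 = 203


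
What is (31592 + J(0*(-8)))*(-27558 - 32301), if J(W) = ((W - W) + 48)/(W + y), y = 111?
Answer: -69970382280/37 ≈ -1.8911e+9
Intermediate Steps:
J(W) = 48/(111 + W) (J(W) = ((W - W) + 48)/(W + 111) = (0 + 48)/(111 + W) = 48/(111 + W))
(31592 + J(0*(-8)))*(-27558 - 32301) = (31592 + 48/(111 + 0*(-8)))*(-27558 - 32301) = (31592 + 48/(111 + 0))*(-59859) = (31592 + 48/111)*(-59859) = (31592 + 48*(1/111))*(-59859) = (31592 + 16/37)*(-59859) = (1168920/37)*(-59859) = -69970382280/37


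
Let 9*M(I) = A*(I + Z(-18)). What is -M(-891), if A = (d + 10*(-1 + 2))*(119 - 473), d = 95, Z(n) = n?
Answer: -3754170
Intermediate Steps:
A = -37170 (A = (95 + 10*(-1 + 2))*(119 - 473) = (95 + 10*1)*(-354) = (95 + 10)*(-354) = 105*(-354) = -37170)
M(I) = 74340 - 4130*I (M(I) = (-37170*(I - 18))/9 = (-37170*(-18 + I))/9 = (669060 - 37170*I)/9 = 74340 - 4130*I)
-M(-891) = -(74340 - 4130*(-891)) = -(74340 + 3679830) = -1*3754170 = -3754170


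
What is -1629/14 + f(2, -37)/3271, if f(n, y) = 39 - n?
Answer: -5327941/45794 ≈ -116.35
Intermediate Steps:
-1629/14 + f(2, -37)/3271 = -1629/14 + (39 - 1*2)/3271 = -1629*1/14 + (39 - 2)*(1/3271) = -1629/14 + 37*(1/3271) = -1629/14 + 37/3271 = -5327941/45794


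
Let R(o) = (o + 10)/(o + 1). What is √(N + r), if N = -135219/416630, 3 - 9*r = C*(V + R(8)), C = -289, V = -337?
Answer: I*√16805187901230530/1249890 ≈ 103.72*I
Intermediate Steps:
R(o) = (10 + o)/(1 + o)
r = -96812/9 (r = ⅓ - (-289)*(-337 + (10 + 8)/(1 + 8))/9 = ⅓ - (-289)*(-337 + 18/9)/9 = ⅓ - (-289)*(-337 + (⅑)*18)/9 = ⅓ - (-289)*(-337 + 2)/9 = ⅓ - (-289)*(-335)/9 = ⅓ - ⅑*96815 = ⅓ - 96815/9 = -96812/9 ≈ -10757.)
N = -135219/416630 (N = -135219*1/416630 = -135219/416630 ≈ -0.32455)
√(N + r) = √(-135219/416630 - 96812/9) = √(-40336000531/3749670) = I*√16805187901230530/1249890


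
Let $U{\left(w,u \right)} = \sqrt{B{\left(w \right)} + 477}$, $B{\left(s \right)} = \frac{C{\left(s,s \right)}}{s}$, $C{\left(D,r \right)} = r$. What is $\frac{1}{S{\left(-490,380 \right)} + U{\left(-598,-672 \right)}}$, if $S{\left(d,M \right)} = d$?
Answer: $- \frac{245}{119811} - \frac{\sqrt{478}}{239622} \approx -0.0021361$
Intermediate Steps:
$B{\left(s \right)} = 1$ ($B{\left(s \right)} = \frac{s}{s} = 1$)
$U{\left(w,u \right)} = \sqrt{478}$ ($U{\left(w,u \right)} = \sqrt{1 + 477} = \sqrt{478}$)
$\frac{1}{S{\left(-490,380 \right)} + U{\left(-598,-672 \right)}} = \frac{1}{-490 + \sqrt{478}}$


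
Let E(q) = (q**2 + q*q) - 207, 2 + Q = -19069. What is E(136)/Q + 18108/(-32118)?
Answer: -254466383/102087063 ≈ -2.4926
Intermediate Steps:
Q = -19071 (Q = -2 - 19069 = -19071)
E(q) = -207 + 2*q**2 (E(q) = (q**2 + q**2) - 207 = 2*q**2 - 207 = -207 + 2*q**2)
E(136)/Q + 18108/(-32118) = (-207 + 2*136**2)/(-19071) + 18108/(-32118) = (-207 + 2*18496)*(-1/19071) + 18108*(-1/32118) = (-207 + 36992)*(-1/19071) - 3018/5353 = 36785*(-1/19071) - 3018/5353 = -36785/19071 - 3018/5353 = -254466383/102087063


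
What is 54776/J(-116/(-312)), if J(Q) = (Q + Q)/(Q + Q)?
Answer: 54776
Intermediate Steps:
J(Q) = 1 (J(Q) = (2*Q)/((2*Q)) = (2*Q)*(1/(2*Q)) = 1)
54776/J(-116/(-312)) = 54776/1 = 54776*1 = 54776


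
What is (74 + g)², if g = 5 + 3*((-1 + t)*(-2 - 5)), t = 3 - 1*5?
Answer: 20164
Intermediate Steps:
t = -2 (t = 3 - 5 = -2)
g = 68 (g = 5 + 3*((-1 - 2)*(-2 - 5)) = 5 + 3*(-3*(-7)) = 5 + 3*21 = 5 + 63 = 68)
(74 + g)² = (74 + 68)² = 142² = 20164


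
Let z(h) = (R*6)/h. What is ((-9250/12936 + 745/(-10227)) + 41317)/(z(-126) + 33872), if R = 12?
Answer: 130142597537/106692154800 ≈ 1.2198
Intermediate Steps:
z(h) = 72/h (z(h) = (12*6)/h = 72/h)
((-9250/12936 + 745/(-10227)) + 41317)/(z(-126) + 33872) = ((-9250/12936 + 745/(-10227)) + 41317)/(72/(-126) + 33872) = ((-9250*1/12936 + 745*(-1/10227)) + 41317)/(72*(-1/126) + 33872) = ((-4625/6468 - 745/10227) + 41317)/(-4/7 + 33872) = (-2481835/3149916 + 41317)/(237100/7) = (130142597537/3149916)*(7/237100) = 130142597537/106692154800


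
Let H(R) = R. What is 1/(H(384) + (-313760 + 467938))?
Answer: 1/154562 ≈ 6.4699e-6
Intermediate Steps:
1/(H(384) + (-313760 + 467938)) = 1/(384 + (-313760 + 467938)) = 1/(384 + 154178) = 1/154562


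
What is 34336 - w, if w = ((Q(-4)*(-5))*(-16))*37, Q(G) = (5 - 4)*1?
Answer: 31376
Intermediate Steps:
Q(G) = 1 (Q(G) = 1*1 = 1)
w = 2960 (w = ((1*(-5))*(-16))*37 = -5*(-16)*37 = 80*37 = 2960)
34336 - w = 34336 - 1*2960 = 34336 - 2960 = 31376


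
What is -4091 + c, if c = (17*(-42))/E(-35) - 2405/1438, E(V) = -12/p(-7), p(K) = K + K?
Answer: -7083117/1438 ≈ -4925.7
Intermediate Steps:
p(K) = 2*K
E(V) = 6/7 (E(V) = -12/(2*(-7)) = -12/(-14) = -12*(-1/14) = 6/7)
c = -1200259/1438 (c = (17*(-42))/(6/7) - 2405/1438 = -714*7/6 - 2405*1/1438 = -833 - 2405/1438 = -1200259/1438 ≈ -834.67)
-4091 + c = -4091 - 1200259/1438 = -7083117/1438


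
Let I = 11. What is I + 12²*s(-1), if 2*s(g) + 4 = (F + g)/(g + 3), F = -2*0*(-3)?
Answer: -313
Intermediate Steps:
F = 0 (F = 0*(-3) = 0)
s(g) = -2 + g/(2*(3 + g)) (s(g) = -2 + ((0 + g)/(g + 3))/2 = -2 + (g/(3 + g))/2 = -2 + g/(2*(3 + g)))
I + 12²*s(-1) = 11 + 12²*(3*(-4 - 1*(-1))/(2*(3 - 1))) = 11 + 144*((3/2)*(-4 + 1)/2) = 11 + 144*((3/2)*(½)*(-3)) = 11 + 144*(-9/4) = 11 - 324 = -313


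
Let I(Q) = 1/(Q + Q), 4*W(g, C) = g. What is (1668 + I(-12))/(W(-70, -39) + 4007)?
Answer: 40031/95748 ≈ 0.41809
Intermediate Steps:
W(g, C) = g/4
I(Q) = 1/(2*Q)
(1668 + I(-12))/(W(-70, -39) + 4007) = (1668 + (1/2)/(-12))/((1/4)*(-70) + 4007) = (1668 + (1/2)*(-1/12))/(-35/2 + 4007) = (1668 - 1/24)/(7979/2) = (40031/24)*(2/7979) = 40031/95748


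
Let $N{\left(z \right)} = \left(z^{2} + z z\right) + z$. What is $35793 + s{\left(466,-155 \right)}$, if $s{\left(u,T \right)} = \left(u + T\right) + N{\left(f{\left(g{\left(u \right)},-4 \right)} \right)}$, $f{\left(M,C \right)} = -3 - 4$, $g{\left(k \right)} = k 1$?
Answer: $36195$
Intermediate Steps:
$g{\left(k \right)} = k$
$f{\left(M,C \right)} = -7$ ($f{\left(M,C \right)} = -3 - 4 = -7$)
$N{\left(z \right)} = z + 2 z^{2}$ ($N{\left(z \right)} = \left(z^{2} + z^{2}\right) + z = 2 z^{2} + z = z + 2 z^{2}$)
$s{\left(u,T \right)} = 91 + T + u$ ($s{\left(u,T \right)} = \left(u + T\right) - 7 \left(1 + 2 \left(-7\right)\right) = \left(T + u\right) - 7 \left(1 - 14\right) = \left(T + u\right) - -91 = \left(T + u\right) + 91 = 91 + T + u$)
$35793 + s{\left(466,-155 \right)} = 35793 + \left(91 - 155 + 466\right) = 35793 + 402 = 36195$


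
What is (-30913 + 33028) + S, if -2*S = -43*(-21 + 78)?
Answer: 6681/2 ≈ 3340.5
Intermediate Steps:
S = 2451/2 (S = -(-43)*(-21 + 78)/2 = -(-43)*57/2 = -½*(-2451) = 2451/2 ≈ 1225.5)
(-30913 + 33028) + S = (-30913 + 33028) + 2451/2 = 2115 + 2451/2 = 6681/2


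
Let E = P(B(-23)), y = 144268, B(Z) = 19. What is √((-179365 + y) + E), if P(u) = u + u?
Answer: I*√35059 ≈ 187.24*I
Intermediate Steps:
P(u) = 2*u
E = 38 (E = 2*19 = 38)
√((-179365 + y) + E) = √((-179365 + 144268) + 38) = √(-35097 + 38) = √(-35059) = I*√35059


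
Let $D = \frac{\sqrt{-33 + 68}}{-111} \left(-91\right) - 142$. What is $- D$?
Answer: $142 - \frac{91 \sqrt{35}}{111} \approx 137.15$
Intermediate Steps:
$D = -142 + \frac{91 \sqrt{35}}{111}$ ($D = \sqrt{35} \left(- \frac{1}{111}\right) \left(-91\right) - 142 = - \frac{\sqrt{35}}{111} \left(-91\right) - 142 = \frac{91 \sqrt{35}}{111} - 142 = -142 + \frac{91 \sqrt{35}}{111} \approx -137.15$)
$- D = - (-142 + \frac{91 \sqrt{35}}{111}) = 142 - \frac{91 \sqrt{35}}{111}$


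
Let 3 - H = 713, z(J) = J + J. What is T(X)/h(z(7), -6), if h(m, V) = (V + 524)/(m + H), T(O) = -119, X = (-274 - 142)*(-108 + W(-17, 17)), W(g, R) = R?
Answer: 5916/37 ≈ 159.89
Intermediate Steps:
z(J) = 2*J
H = -710 (H = 3 - 1*713 = 3 - 713 = -710)
X = 37856 (X = (-274 - 142)*(-108 + 17) = -416*(-91) = 37856)
h(m, V) = (524 + V)/(-710 + m) (h(m, V) = (V + 524)/(m - 710) = (524 + V)/(-710 + m))
T(X)/h(z(7), -6) = -119*(-710 + 2*7)/(524 - 6) = -119/(518/(-710 + 14)) = -119/(518/(-696)) = -119/((-1/696*518)) = -119/(-259/348) = -119*(-348/259) = 5916/37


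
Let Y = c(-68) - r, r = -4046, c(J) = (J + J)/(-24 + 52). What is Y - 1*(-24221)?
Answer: 197835/7 ≈ 28262.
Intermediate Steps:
c(J) = J/14 (c(J) = (2*J)/28 = (2*J)*(1/28) = J/14)
Y = 28288/7 (Y = (1/14)*(-68) - 1*(-4046) = -34/7 + 4046 = 28288/7 ≈ 4041.1)
Y - 1*(-24221) = 28288/7 - 1*(-24221) = 28288/7 + 24221 = 197835/7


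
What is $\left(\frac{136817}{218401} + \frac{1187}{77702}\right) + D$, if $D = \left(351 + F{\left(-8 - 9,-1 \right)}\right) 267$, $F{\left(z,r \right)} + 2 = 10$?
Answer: $\frac{1626654943796727}{16970194502} \approx 95854.0$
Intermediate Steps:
$F{\left(z,r \right)} = 8$ ($F{\left(z,r \right)} = -2 + 10 = 8$)
$D = 95853$ ($D = \left(351 + 8\right) 267 = 359 \cdot 267 = 95853$)
$\left(\frac{136817}{218401} + \frac{1187}{77702}\right) + D = \left(\frac{136817}{218401} + \frac{1187}{77702}\right) + 95853 = \frac{10890196521}{16970194502} + 95853 = \frac{1626654943796727}{16970194502}$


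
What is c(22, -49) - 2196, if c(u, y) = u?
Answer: -2174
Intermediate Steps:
c(22, -49) - 2196 = 22 - 2196 = -2174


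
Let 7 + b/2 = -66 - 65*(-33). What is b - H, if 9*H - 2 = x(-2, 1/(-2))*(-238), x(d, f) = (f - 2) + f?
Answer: 36580/9 ≈ 4064.4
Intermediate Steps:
x(d, f) = -2 + 2*f (x(d, f) = (-2 + f) + f = -2 + 2*f)
b = 4144 (b = -14 + 2*(-66 - 65*(-33)) = -14 + 2*(-66 + 2145) = -14 + 2*2079 = -14 + 4158 = 4144)
H = 716/9 (H = 2/9 + ((-2 + 2/(-2))*(-238))/9 = 2/9 + ((-2 + 2*(-1/2))*(-238))/9 = 2/9 + ((-2 - 1)*(-238))/9 = 2/9 + (-3*(-238))/9 = 2/9 + (1/9)*714 = 2/9 + 238/3 = 716/9 ≈ 79.556)
b - H = 4144 - 1*716/9 = 4144 - 716/9 = 36580/9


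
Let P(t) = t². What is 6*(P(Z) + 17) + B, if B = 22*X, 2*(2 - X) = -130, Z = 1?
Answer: 1582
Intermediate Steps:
X = 67 (X = 2 - ½*(-130) = 2 + 65 = 67)
B = 1474 (B = 22*67 = 1474)
6*(P(Z) + 17) + B = 6*(1² + 17) + 1474 = 6*(1 + 17) + 1474 = 6*18 + 1474 = 108 + 1474 = 1582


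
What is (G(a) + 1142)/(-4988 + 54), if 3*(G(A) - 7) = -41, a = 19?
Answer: -1703/7401 ≈ -0.23010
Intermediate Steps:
G(A) = -20/3 (G(A) = 7 + (⅓)*(-41) = 7 - 41/3 = -20/3)
(G(a) + 1142)/(-4988 + 54) = (-20/3 + 1142)/(-4988 + 54) = (3406/3)/(-4934) = (3406/3)*(-1/4934) = -1703/7401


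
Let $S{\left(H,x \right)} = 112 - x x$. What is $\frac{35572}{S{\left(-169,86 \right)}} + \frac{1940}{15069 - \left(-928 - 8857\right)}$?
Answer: $- \frac{108746941}{22629567} \approx -4.8055$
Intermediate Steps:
$S{\left(H,x \right)} = 112 - x^{2}$
$\frac{35572}{S{\left(-169,86 \right)}} + \frac{1940}{15069 - \left(-928 - 8857\right)} = \frac{35572}{112 - 86^{2}} + \frac{1940}{15069 - \left(-928 - 8857\right)} = \frac{35572}{112 - 7396} + \frac{1940}{15069 - \left(-928 - 8857\right)} = \frac{35572}{112 - 7396} + \frac{1940}{15069 - -9785} = \frac{35572}{-7284} + \frac{1940}{15069 + 9785} = 35572 \left(- \frac{1}{7284}\right) + \frac{1940}{24854} = - \frac{8893}{1821} + 1940 \cdot \frac{1}{24854} = - \frac{8893}{1821} + \frac{970}{12427} = - \frac{108746941}{22629567}$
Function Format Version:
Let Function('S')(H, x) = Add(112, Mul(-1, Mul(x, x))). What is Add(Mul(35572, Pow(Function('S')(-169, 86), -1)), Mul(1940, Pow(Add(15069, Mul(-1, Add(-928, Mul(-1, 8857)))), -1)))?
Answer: Rational(-108746941, 22629567) ≈ -4.8055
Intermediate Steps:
Function('S')(H, x) = Add(112, Mul(-1, Pow(x, 2)))
Add(Mul(35572, Pow(Function('S')(-169, 86), -1)), Mul(1940, Pow(Add(15069, Mul(-1, Add(-928, Mul(-1, 8857)))), -1))) = Add(Mul(35572, Pow(Add(112, Mul(-1, Pow(86, 2))), -1)), Mul(1940, Pow(Add(15069, Mul(-1, Add(-928, Mul(-1, 8857)))), -1))) = Add(Mul(35572, Pow(Add(112, Mul(-1, 7396)), -1)), Mul(1940, Pow(Add(15069, Mul(-1, Add(-928, -8857))), -1))) = Add(Mul(35572, Pow(Add(112, -7396), -1)), Mul(1940, Pow(Add(15069, Mul(-1, -9785)), -1))) = Add(Mul(35572, Pow(-7284, -1)), Mul(1940, Pow(Add(15069, 9785), -1))) = Add(Mul(35572, Rational(-1, 7284)), Mul(1940, Pow(24854, -1))) = Add(Rational(-8893, 1821), Mul(1940, Rational(1, 24854))) = Add(Rational(-8893, 1821), Rational(970, 12427)) = Rational(-108746941, 22629567)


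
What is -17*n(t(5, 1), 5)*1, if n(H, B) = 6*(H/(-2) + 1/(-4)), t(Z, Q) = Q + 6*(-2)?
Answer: -1071/2 ≈ -535.50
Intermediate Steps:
t(Z, Q) = -12 + Q (t(Z, Q) = Q - 12 = -12 + Q)
n(H, B) = -3/2 - 3*H (n(H, B) = 6*(H*(-½) + 1*(-¼)) = 6*(-H/2 - ¼) = 6*(-¼ - H/2) = -3/2 - 3*H)
-17*n(t(5, 1), 5)*1 = -17*(-3/2 - 3*(-12 + 1))*1 = -17*(-3/2 - 3*(-11))*1 = -17*(-3/2 + 33)*1 = -17*63/2*1 = -1071/2*1 = -1071/2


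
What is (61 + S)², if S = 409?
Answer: 220900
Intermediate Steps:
(61 + S)² = (61 + 409)² = 470² = 220900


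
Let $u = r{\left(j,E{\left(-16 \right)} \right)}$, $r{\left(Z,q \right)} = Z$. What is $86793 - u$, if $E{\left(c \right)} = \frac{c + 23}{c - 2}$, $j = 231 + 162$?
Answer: $86400$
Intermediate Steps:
$j = 393$
$E{\left(c \right)} = \frac{23 + c}{-2 + c}$
$u = 393$
$86793 - u = 86793 - 393 = 86400$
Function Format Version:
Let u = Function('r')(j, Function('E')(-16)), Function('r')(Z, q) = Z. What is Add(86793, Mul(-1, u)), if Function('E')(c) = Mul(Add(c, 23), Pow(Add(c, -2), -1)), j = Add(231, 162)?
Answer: 86400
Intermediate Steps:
j = 393
Function('E')(c) = Mul(Pow(Add(-2, c), -1), Add(23, c)) (Function('E')(c) = Mul(Add(23, c), Pow(Add(-2, c), -1)) = Mul(Pow(Add(-2, c), -1), Add(23, c)))
u = 393
Add(86793, Mul(-1, u)) = Add(86793, Mul(-1, 393)) = Add(86793, -393) = 86400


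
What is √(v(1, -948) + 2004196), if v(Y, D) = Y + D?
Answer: √2003249 ≈ 1415.4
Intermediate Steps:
v(Y, D) = D + Y
√(v(1, -948) + 2004196) = √((-948 + 1) + 2004196) = √(-947 + 2004196) = √2003249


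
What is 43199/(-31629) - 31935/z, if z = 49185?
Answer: -5358658/2659269 ≈ -2.0151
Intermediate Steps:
43199/(-31629) - 31935/z = 43199/(-31629) - 31935/49185 = 43199*(-1/31629) - 31935*1/49185 = -3323/2433 - 2129/3279 = -5358658/2659269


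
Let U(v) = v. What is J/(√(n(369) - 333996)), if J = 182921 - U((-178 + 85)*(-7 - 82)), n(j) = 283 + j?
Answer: -43661*I*√20834/20834 ≈ -302.49*I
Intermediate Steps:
J = 174644 (J = 182921 - (-178 + 85)*(-7 - 82) = 182921 - (-93)*(-89) = 182921 - 1*8277 = 182921 - 8277 = 174644)
J/(√(n(369) - 333996)) = 174644/(√((283 + 369) - 333996)) = 174644/(√(652 - 333996)) = 174644/(√(-333344)) = 174644/((4*I*√20834)) = 174644*(-I*√20834/83336) = -43661*I*√20834/20834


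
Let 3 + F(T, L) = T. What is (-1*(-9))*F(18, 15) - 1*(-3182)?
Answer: 3317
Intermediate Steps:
F(T, L) = -3 + T
(-1*(-9))*F(18, 15) - 1*(-3182) = (-1*(-9))*(-3 + 18) - 1*(-3182) = 9*15 + 3182 = 135 + 3182 = 3317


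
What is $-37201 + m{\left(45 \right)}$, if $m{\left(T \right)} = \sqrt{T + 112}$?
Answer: $-37201 + \sqrt{157} \approx -37189.0$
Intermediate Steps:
$m{\left(T \right)} = \sqrt{112 + T}$
$-37201 + m{\left(45 \right)} = -37201 + \sqrt{112 + 45} = -37201 + \sqrt{157}$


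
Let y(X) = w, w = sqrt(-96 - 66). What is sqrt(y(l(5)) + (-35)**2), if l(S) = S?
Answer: sqrt(1225 + 9*I*sqrt(2)) ≈ 35.0 + 0.1818*I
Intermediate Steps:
w = 9*I*sqrt(2) (w = sqrt(-162) = 9*I*sqrt(2) ≈ 12.728*I)
y(X) = 9*I*sqrt(2)
sqrt(y(l(5)) + (-35)**2) = sqrt(9*I*sqrt(2) + (-35)**2) = sqrt(9*I*sqrt(2) + 1225) = sqrt(1225 + 9*I*sqrt(2))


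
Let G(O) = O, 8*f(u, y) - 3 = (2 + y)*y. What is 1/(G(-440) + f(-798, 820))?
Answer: 8/670523 ≈ 1.1931e-5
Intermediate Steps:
f(u, y) = 3/8 + y*(2 + y)/8 (f(u, y) = 3/8 + ((2 + y)*y)/8 = 3/8 + (y*(2 + y))/8 = 3/8 + y*(2 + y)/8)
1/(G(-440) + f(-798, 820)) = 1/(-440 + (3/8 + (¼)*820 + (⅛)*820²)) = 1/(-440 + (3/8 + 205 + (⅛)*672400)) = 1/(-440 + (3/8 + 205 + 84050)) = 1/(-440 + 674043/8) = 1/(670523/8) = 8/670523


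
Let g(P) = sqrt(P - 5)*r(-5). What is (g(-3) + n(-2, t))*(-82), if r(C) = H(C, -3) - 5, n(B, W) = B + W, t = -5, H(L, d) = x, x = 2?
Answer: 574 + 492*I*sqrt(2) ≈ 574.0 + 695.79*I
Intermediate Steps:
H(L, d) = 2
r(C) = -3 (r(C) = 2 - 5 = -3)
g(P) = -3*sqrt(-5 + P) (g(P) = sqrt(P - 5)*(-3) = sqrt(-5 + P)*(-3) = -3*sqrt(-5 + P))
(g(-3) + n(-2, t))*(-82) = (-3*sqrt(-5 - 3) + (-2 - 5))*(-82) = (-6*I*sqrt(2) - 7)*(-82) = (-7 - 6*I*sqrt(2))*(-82) = 574 + 492*I*sqrt(2)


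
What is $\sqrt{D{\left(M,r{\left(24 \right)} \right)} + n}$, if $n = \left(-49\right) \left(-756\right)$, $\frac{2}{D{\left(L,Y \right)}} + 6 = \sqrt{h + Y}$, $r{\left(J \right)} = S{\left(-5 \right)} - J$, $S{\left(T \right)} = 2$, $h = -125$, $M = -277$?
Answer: $\sqrt{37044 - \frac{2}{6 - 7 i \sqrt{3}}} \approx 192.47 - 0.0004 i$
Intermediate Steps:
$r{\left(J \right)} = 2 - J$
$D{\left(L,Y \right)} = \frac{2}{-6 + \sqrt{-125 + Y}}$
$n = 37044$
$\sqrt{D{\left(M,r{\left(24 \right)} \right)} + n} = \sqrt{\frac{2}{-6 + \sqrt{-125 + \left(2 - 24\right)}} + 37044} = \sqrt{\frac{2}{-6 + \sqrt{-125 - 22}} + 37044} = \sqrt{\frac{2}{-6 + \sqrt{-147}} + 37044} = \sqrt{\frac{2}{-6 + 7 i \sqrt{3}} + 37044} = \sqrt{37044 + \frac{2}{-6 + 7 i \sqrt{3}}}$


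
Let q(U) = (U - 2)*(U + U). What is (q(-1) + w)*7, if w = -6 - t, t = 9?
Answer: -63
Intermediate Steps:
w = -15 (w = -6 - 1*9 = -6 - 9 = -15)
q(U) = 2*U*(-2 + U) (q(U) = (-2 + U)*(2*U) = 2*U*(-2 + U))
(q(-1) + w)*7 = (2*(-1)*(-2 - 1) - 15)*7 = (2*(-1)*(-3) - 15)*7 = (6 - 15)*7 = -9*7 = -63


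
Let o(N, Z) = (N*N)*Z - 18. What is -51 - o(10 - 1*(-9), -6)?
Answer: 2133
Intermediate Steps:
o(N, Z) = -18 + Z*N² (o(N, Z) = N²*Z - 18 = Z*N² - 18 = -18 + Z*N²)
-51 - o(10 - 1*(-9), -6) = -51 - (-18 - 6*(10 - 1*(-9))²) = -51 - (-18 - 6*(10 + 9)²) = -51 - (-18 - 6*19²) = -51 - (-18 - 6*361) = -51 - (-18 - 2166) = -51 - 1*(-2184) = -51 + 2184 = 2133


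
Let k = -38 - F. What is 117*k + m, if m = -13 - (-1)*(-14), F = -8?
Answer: -3537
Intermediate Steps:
k = -30 (k = -38 - 1*(-8) = -38 + 8 = -30)
m = -27 (m = -13 - 1*14 = -13 - 14 = -27)
117*k + m = 117*(-30) - 27 = -3510 - 27 = -3537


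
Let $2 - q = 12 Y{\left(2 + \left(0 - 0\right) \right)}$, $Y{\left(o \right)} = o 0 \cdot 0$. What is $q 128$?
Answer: $256$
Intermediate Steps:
$Y{\left(o \right)} = 0$ ($Y{\left(o \right)} = 0 \cdot 0 = 0$)
$q = 2$ ($q = 2 - 12 \cdot 0 = 2 - 0 = 2 + 0 = 2$)
$q 128 = 2 \cdot 128 = 256$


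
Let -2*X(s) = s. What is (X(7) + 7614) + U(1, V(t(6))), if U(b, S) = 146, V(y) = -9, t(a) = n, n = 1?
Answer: 15513/2 ≈ 7756.5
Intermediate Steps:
X(s) = -s/2
t(a) = 1
(X(7) + 7614) + U(1, V(t(6))) = (-½*7 + 7614) + 146 = (-7/2 + 7614) + 146 = 15221/2 + 146 = 15513/2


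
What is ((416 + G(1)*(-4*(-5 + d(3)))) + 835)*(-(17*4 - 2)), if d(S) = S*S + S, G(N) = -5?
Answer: -91806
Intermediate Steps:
d(S) = S + S² (d(S) = S² + S = S + S²)
((416 + G(1)*(-4*(-5 + d(3)))) + 835)*(-(17*4 - 2)) = ((416 - (-20)*(-5 + 3*(1 + 3))) + 835)*(-(17*4 - 2)) = ((416 - (-20)*(-5 + 3*4)) + 835)*(-(68 - 2)) = ((416 - (-20)*(-5 + 12)) + 835)*(-1*66) = ((416 - (-20)*7) + 835)*(-66) = ((416 - 5*(-28)) + 835)*(-66) = ((416 + 140) + 835)*(-66) = (556 + 835)*(-66) = 1391*(-66) = -91806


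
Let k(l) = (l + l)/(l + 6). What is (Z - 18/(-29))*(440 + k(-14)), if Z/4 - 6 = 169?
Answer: 9011033/29 ≈ 3.1073e+5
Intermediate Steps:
Z = 700 (Z = 24 + 4*169 = 24 + 676 = 700)
k(l) = 2*l/(6 + l) (k(l) = (2*l)/(6 + l) = 2*l/(6 + l))
(Z - 18/(-29))*(440 + k(-14)) = (700 - 18/(-29))*(440 + 2*(-14)/(6 - 14)) = (700 - 18*(-1)/29)*(440 + 2*(-14)/(-8)) = (700 - 3*(-6/29))*(440 + 2*(-14)*(-⅛)) = (700 + 18/29)*(440 + 7/2) = (20318/29)*(887/2) = 9011033/29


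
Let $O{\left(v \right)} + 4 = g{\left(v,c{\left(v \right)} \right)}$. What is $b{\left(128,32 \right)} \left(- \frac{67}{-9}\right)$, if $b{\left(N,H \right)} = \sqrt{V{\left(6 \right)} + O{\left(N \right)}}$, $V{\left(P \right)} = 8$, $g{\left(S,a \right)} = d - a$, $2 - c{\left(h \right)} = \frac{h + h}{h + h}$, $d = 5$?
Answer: $\frac{134 \sqrt{2}}{9} \approx 21.056$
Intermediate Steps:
$c{\left(h \right)} = 1$ ($c{\left(h \right)} = 2 - \frac{h + h}{h + h} = 2 - \frac{2 h}{2 h} = 2 - 2 h \frac{1}{2 h} = 2 - 1 = 1$)
$g{\left(S,a \right)} = 5 - a$
$O{\left(v \right)} = 0$ ($O{\left(v \right)} = -4 + \left(5 - 1\right) = -4 + 4 = 0$)
$b{\left(N,H \right)} = 2 \sqrt{2}$ ($b{\left(N,H \right)} = \sqrt{8 + 0} = \sqrt{8} = 2 \sqrt{2}$)
$b{\left(128,32 \right)} \left(- \frac{67}{-9}\right) = 2 \sqrt{2} \left(- \frac{67}{-9}\right) = 2 \sqrt{2} \left(\left(-67\right) \left(- \frac{1}{9}\right)\right) = 2 \sqrt{2} \cdot \frac{67}{9} = \frac{134 \sqrt{2}}{9}$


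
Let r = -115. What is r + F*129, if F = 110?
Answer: 14075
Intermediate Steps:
r + F*129 = -115 + 110*129 = -115 + 14190 = 14075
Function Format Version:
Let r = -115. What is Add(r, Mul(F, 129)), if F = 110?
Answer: 14075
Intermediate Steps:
Add(r, Mul(F, 129)) = Add(-115, Mul(110, 129)) = Add(-115, 14190) = 14075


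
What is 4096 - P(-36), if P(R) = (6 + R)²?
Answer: 3196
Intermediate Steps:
4096 - P(-36) = 4096 - (6 - 36)² = 4096 - 1*(-30)² = 4096 - 1*900 = 4096 - 900 = 3196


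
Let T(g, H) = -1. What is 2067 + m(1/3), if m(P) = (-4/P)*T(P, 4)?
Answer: 2079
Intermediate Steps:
m(P) = 4/P (m(P) = -4/P*(-1) = 4/P)
2067 + m(1/3) = 2067 + 4/(1/3) = 2067 + 4*3 = 2067 + 12 = 2079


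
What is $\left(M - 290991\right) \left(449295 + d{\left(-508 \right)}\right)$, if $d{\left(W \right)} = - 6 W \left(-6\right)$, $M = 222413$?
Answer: $-29557598046$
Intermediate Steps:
$d{\left(W \right)} = 36 W$
$\left(M - 290991\right) \left(449295 + d{\left(-508 \right)}\right) = \left(222413 - 290991\right) \left(449295 + 36 \left(-508\right)\right) = - 68578 \left(449295 - 18288\right) = \left(-68578\right) 431007 = -29557598046$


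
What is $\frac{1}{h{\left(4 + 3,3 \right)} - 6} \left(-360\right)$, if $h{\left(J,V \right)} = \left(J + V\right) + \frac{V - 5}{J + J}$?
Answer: $- \frac{280}{3} \approx -93.333$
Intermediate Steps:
$h{\left(J,V \right)} = J + V + \frac{-5 + V}{2 J}$ ($h{\left(J,V \right)} = \left(J + V\right) + \frac{-5 + V}{2 J} = J + V + \frac{-5 + V}{2 J}$)
$\frac{1}{h{\left(4 + 3,3 \right)} - 6} \left(-360\right) = \frac{1}{\frac{-5 + 3 + 2 \left(4 + 3\right) \left(\left(4 + 3\right) + 3\right)}{2 \left(4 + 3\right)} - 6} \left(-360\right) = \frac{1}{\frac{-5 + 3 + 2 \cdot 7 \left(7 + 3\right)}{2 \cdot 7} - 6} \left(-360\right) = \frac{1}{\frac{1}{2} \cdot \frac{1}{7} \left(-5 + 3 + 2 \cdot 7 \cdot 10\right) - 6} \left(-360\right) = \frac{1}{\frac{1}{2} \cdot \frac{1}{7} \left(-5 + 3 + 140\right) - 6} \left(-360\right) = \frac{1}{\frac{1}{2} \cdot \frac{1}{7} \cdot 138 - 6} \left(-360\right) = \frac{1}{\frac{69}{7} - 6} \left(-360\right) = \frac{1}{\frac{27}{7}} \left(-360\right) = \frac{7}{27} \left(-360\right) = - \frac{280}{3}$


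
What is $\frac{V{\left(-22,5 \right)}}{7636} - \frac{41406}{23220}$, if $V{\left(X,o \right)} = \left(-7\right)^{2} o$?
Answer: $- \frac{25873943}{14775660} \approx -1.7511$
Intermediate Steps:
$V{\left(X,o \right)} = 49 o$
$\frac{V{\left(-22,5 \right)}}{7636} - \frac{41406}{23220} = \frac{49 \cdot 5}{7636} - \frac{41406}{23220} = 245 \cdot \frac{1}{7636} - \frac{6901}{3870} = \frac{245}{7636} - \frac{6901}{3870} = - \frac{25873943}{14775660}$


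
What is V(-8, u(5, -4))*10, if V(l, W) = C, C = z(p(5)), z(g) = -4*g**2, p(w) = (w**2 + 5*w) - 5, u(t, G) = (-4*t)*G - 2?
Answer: -81000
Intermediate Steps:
u(t, G) = -2 - 4*G*t (u(t, G) = -4*G*t - 2 = -2 - 4*G*t)
p(w) = -5 + w**2 + 5*w
C = -8100 (C = -4*(-5 + 5**2 + 5*5)**2 = -4*(-5 + 25 + 25)**2 = -4*45**2 = -4*2025 = -8100)
V(l, W) = -8100
V(-8, u(5, -4))*10 = -8100*10 = -81000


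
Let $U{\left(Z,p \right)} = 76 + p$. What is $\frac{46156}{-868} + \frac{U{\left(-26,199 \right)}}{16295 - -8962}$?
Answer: $- \frac{291380848}{5480769} \approx -53.164$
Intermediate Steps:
$\frac{46156}{-868} + \frac{U{\left(-26,199 \right)}}{16295 - -8962} = \frac{46156}{-868} + \frac{76 + 199}{16295 - -8962} = 46156 \left(- \frac{1}{868}\right) + \frac{275}{16295 + 8962} = - \frac{11539}{217} + \frac{275}{25257} = - \frac{291380848}{5480769}$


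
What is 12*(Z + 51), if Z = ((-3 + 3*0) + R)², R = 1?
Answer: 660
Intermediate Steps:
Z = 4 (Z = ((-3 + 3*0) + 1)² = ((-3 + 0) + 1)² = (-3 + 1)² = (-2)² = 4)
12*(Z + 51) = 12*(4 + 51) = 12*55 = 660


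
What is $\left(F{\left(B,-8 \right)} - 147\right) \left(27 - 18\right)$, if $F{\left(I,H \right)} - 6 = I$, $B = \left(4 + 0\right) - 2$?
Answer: $-1251$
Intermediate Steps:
$B = 2$ ($B = 4 - 2 = 2$)
$F{\left(I,H \right)} = 6 + I$
$\left(F{\left(B,-8 \right)} - 147\right) \left(27 - 18\right) = \left(\left(6 + 2\right) - 147\right) \left(27 - 18\right) = \left(8 - 147\right) 9 = \left(-139\right) 9 = -1251$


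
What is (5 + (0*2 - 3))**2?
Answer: 4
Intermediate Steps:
(5 + (0*2 - 3))**2 = (5 + (0 - 3))**2 = (5 - 3)**2 = 2**2 = 4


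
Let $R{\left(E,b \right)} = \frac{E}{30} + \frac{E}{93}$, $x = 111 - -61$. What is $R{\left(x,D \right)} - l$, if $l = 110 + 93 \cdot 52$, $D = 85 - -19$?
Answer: $- \frac{2296364}{465} \approx -4938.4$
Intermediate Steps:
$x = 172$ ($x = 111 + 61 = 172$)
$D = 104$ ($D = 85 + 19 = 104$)
$l = 4946$ ($l = 110 + 4836 = 4946$)
$R{\left(E,b \right)} = \frac{41 E}{930}$ ($R{\left(E,b \right)} = E \frac{1}{30} + E \frac{1}{93} = \frac{E}{30} + \frac{E}{93} = \frac{41 E}{930}$)
$R{\left(x,D \right)} - l = \frac{41}{930} \cdot 172 - 4946 = \frac{3526}{465} - 4946 = - \frac{2296364}{465}$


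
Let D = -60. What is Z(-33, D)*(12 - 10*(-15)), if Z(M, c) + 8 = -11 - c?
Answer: 6642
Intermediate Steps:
Z(M, c) = -19 - c (Z(M, c) = -8 + (-11 - c) = -19 - c)
Z(-33, D)*(12 - 10*(-15)) = (-19 - 1*(-60))*(12 - 10*(-15)) = (-19 + 60)*(12 + 150) = 41*162 = 6642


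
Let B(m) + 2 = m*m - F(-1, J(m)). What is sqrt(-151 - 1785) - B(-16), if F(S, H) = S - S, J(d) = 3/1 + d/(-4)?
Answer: -254 + 44*I ≈ -254.0 + 44.0*I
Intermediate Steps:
J(d) = 3 - d/4 (J(d) = 3*1 + d*(-1/4) = 3 - d/4)
F(S, H) = 0
B(m) = -2 + m**2 (B(m) = -2 + (m*m - 1*0) = -2 + (m**2 + 0) = -2 + m**2)
sqrt(-151 - 1785) - B(-16) = sqrt(-151 - 1785) - (-2 + (-16)**2) = sqrt(-1936) - (-2 + 256) = 44*I - 1*254 = 44*I - 254 = -254 + 44*I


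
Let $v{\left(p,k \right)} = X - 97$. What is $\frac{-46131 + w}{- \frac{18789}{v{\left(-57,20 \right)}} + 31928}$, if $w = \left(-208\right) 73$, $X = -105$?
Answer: $- \frac{2477126}{1293649} \approx -1.9148$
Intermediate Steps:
$v{\left(p,k \right)} = -202$ ($v{\left(p,k \right)} = -105 - 97 = -202$)
$w = -15184$
$\frac{-46131 + w}{- \frac{18789}{v{\left(-57,20 \right)}} + 31928} = \frac{-46131 - 15184}{- \frac{18789}{-202} + 31928} = - \frac{61315}{\left(-18789\right) \left(- \frac{1}{202}\right) + 31928} = - \frac{61315}{\frac{18789}{202} + 31928} = - \frac{61315}{\frac{6468245}{202}} = \left(-61315\right) \frac{202}{6468245} = - \frac{2477126}{1293649}$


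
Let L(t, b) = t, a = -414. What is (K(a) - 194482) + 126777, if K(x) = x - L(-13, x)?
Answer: -68106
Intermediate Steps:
K(x) = 13 + x (K(x) = x - 1*(-13) = x + 13 = 13 + x)
(K(a) - 194482) + 126777 = ((13 - 414) - 194482) + 126777 = (-401 - 194482) + 126777 = -194883 + 126777 = -68106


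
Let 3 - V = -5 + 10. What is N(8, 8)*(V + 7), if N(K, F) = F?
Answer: 40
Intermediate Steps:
V = -2 (V = 3 - (-5 + 10) = 3 - 1*5 = 3 - 5 = -2)
N(8, 8)*(V + 7) = 8*(-2 + 7) = 8*5 = 40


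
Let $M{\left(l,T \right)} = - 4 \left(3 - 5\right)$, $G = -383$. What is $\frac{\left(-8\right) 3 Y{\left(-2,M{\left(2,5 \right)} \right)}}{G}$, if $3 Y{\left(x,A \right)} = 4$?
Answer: $\frac{32}{383} \approx 0.083551$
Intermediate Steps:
$M{\left(l,T \right)} = 8$ ($M{\left(l,T \right)} = \left(-4\right) \left(-2\right) = 8$)
$Y{\left(x,A \right)} = \frac{4}{3}$ ($Y{\left(x,A \right)} = \frac{1}{3} \cdot 4 = \frac{4}{3}$)
$\frac{\left(-8\right) 3 Y{\left(-2,M{\left(2,5 \right)} \right)}}{G} = \frac{\left(-8\right) 3 \cdot \frac{4}{3}}{-383} = \left(-24\right) \frac{4}{3} \left(- \frac{1}{383}\right) = \left(-32\right) \left(- \frac{1}{383}\right) = \frac{32}{383}$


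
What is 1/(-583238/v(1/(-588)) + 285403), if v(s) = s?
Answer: 1/343229347 ≈ 2.9135e-9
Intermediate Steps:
1/(-583238/v(1/(-588)) + 285403) = 1/(-583238/(1/(-588)) + 285403) = 1/(-583238/(-1/588) + 285403) = 1/(-583238*(-588) + 285403) = 1/(342943944 + 285403) = 1/343229347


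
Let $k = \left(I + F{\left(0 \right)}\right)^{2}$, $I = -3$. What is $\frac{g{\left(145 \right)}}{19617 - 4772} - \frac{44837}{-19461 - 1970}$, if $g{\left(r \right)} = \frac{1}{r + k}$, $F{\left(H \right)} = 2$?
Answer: $\frac{97178390121}{46448906470} \approx 2.0922$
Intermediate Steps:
$k = 1$ ($k = \left(-3 + 2\right)^{2} = \left(-1\right)^{2} = 1$)
$g{\left(r \right)} = \frac{1}{1 + r}$ ($g{\left(r \right)} = \frac{1}{r + 1} = \frac{1}{1 + r}$)
$\frac{g{\left(145 \right)}}{19617 - 4772} - \frac{44837}{-19461 - 1970} = \frac{1}{\left(1 + 145\right) \left(19617 - 4772\right)} - \frac{44837}{-19461 - 1970} = \frac{1}{146 \left(19617 - 4772\right)} - \frac{44837}{-19461 - 1970} = \frac{1}{146 \cdot 14845} - \frac{44837}{-21431} = \frac{1}{146} \cdot \frac{1}{14845} - - \frac{44837}{21431} = \frac{1}{2167370} + \frac{44837}{21431} = \frac{97178390121}{46448906470}$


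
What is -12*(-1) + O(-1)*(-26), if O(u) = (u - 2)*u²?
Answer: 90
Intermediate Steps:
O(u) = u²*(-2 + u) (O(u) = (-2 + u)*u² = u²*(-2 + u))
-12*(-1) + O(-1)*(-26) = -12*(-1) + ((-1)²*(-2 - 1))*(-26) = 12 + (1*(-3))*(-26) = 12 - 3*(-26) = 12 + 78 = 90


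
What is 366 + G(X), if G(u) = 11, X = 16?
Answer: 377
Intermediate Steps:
366 + G(X) = 366 + 11 = 377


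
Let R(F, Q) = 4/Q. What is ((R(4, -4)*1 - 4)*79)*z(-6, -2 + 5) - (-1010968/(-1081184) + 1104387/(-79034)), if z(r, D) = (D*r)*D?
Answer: 113985560240611/5340643516 ≈ 21343.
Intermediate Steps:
z(r, D) = r*D²
((R(4, -4)*1 - 4)*79)*z(-6, -2 + 5) - (-1010968/(-1081184) + 1104387/(-79034)) = (((4/(-4))*1 - 4)*79)*(-6*(-2 + 5)²) - (-1010968/(-1081184) + 1104387/(-79034)) = (((4*(-¼))*1 - 4)*79)*(-6*3²) - (-1010968*(-1/1081184) + 1104387*(-1/79034)) = ((-1*1 - 4)*79)*(-6*9) - (126371/135148 - 1104387/79034) = ((-1 - 4)*79)*(-54) - 1*(-69634044331/5340643516) = -5*79*(-54) + 69634044331/5340643516 = -395*(-54) + 69634044331/5340643516 = 21330 + 69634044331/5340643516 = 113985560240611/5340643516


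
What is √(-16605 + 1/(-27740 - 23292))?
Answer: I*√10810955193638/25516 ≈ 128.86*I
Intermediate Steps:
√(-16605 + 1/(-27740 - 23292)) = √(-16605 + 1/(-51032)) = √(-16605 - 1/51032) = √(-847386361/51032) = I*√10810955193638/25516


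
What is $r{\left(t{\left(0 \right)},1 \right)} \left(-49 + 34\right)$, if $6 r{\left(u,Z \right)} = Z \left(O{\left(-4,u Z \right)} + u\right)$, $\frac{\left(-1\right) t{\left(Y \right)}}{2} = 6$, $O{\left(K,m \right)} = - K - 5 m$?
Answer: $-130$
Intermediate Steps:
$t{\left(Y \right)} = -12$ ($t{\left(Y \right)} = \left(-2\right) 6 = -12$)
$r{\left(u,Z \right)} = \frac{Z \left(4 + u - 5 Z u\right)}{6}$ ($r{\left(u,Z \right)} = \frac{Z \left(\left(\left(-1\right) \left(-4\right) - 5 u Z\right) + u\right)}{6} = \frac{Z \left(\left(4 - 5 Z u\right) + u\right)}{6} = \frac{Z \left(4 + u - 5 Z u\right)}{6}$)
$r{\left(t{\left(0 \right)},1 \right)} \left(-49 + 34\right) = \frac{1}{6} \cdot 1 \left(4 - 12 - 5 \left(-12\right)\right) \left(-49 + 34\right) = \frac{1}{6} \cdot 1 \left(4 - 12 + 60\right) \left(-15\right) = \frac{1}{6} \cdot 1 \cdot 52 \left(-15\right) = \frac{26}{3} \left(-15\right) = -130$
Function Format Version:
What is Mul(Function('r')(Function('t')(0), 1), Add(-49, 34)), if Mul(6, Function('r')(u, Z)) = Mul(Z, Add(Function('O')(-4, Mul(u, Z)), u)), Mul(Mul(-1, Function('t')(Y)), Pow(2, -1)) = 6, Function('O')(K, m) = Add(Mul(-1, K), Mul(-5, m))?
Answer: -130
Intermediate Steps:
Function('t')(Y) = -12 (Function('t')(Y) = Mul(-2, 6) = -12)
Function('r')(u, Z) = Mul(Rational(1, 6), Z, Add(4, u, Mul(-5, Z, u))) (Function('r')(u, Z) = Mul(Rational(1, 6), Mul(Z, Add(Add(Mul(-1, -4), Mul(-5, Mul(u, Z))), u))) = Mul(Rational(1, 6), Mul(Z, Add(Add(4, Mul(-5, Mul(Z, u))), u))) = Mul(Rational(1, 6), Mul(Z, Add(Add(4, Mul(-5, Z, u)), u))) = Mul(Rational(1, 6), Mul(Z, Add(4, u, Mul(-5, Z, u)))) = Mul(Rational(1, 6), Z, Add(4, u, Mul(-5, Z, u))))
Mul(Function('r')(Function('t')(0), 1), Add(-49, 34)) = Mul(Mul(Rational(1, 6), 1, Add(4, -12, Mul(-5, 1, -12))), Add(-49, 34)) = Mul(Mul(Rational(1, 6), 1, Add(4, -12, 60)), -15) = Mul(Mul(Rational(1, 6), 1, 52), -15) = Mul(Rational(26, 3), -15) = -130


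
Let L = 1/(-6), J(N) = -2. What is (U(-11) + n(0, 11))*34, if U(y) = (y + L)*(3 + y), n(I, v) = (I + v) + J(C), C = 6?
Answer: 10030/3 ≈ 3343.3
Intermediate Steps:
n(I, v) = -2 + I + v (n(I, v) = (I + v) - 2 = -2 + I + v)
L = -1/6 (L = 1*(-1/6) = -1/6 ≈ -0.16667)
U(y) = (3 + y)*(-1/6 + y) (U(y) = (y - 1/6)*(3 + y) = (-1/6 + y)*(3 + y) = (3 + y)*(-1/6 + y))
(U(-11) + n(0, 11))*34 = ((-1/2 + (-11)**2 + (17/6)*(-11)) + (-2 + 0 + 11))*34 = ((-1/2 + 121 - 187/6) + 9)*34 = (268/3 + 9)*34 = (295/3)*34 = 10030/3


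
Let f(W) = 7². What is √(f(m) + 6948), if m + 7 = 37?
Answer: √6997 ≈ 83.648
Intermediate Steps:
m = 30 (m = -7 + 37 = 30)
f(W) = 49
√(f(m) + 6948) = √(49 + 6948) = √6997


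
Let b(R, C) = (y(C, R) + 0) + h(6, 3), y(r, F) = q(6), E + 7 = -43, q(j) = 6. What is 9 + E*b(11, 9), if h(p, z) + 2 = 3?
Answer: -341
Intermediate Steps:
E = -50 (E = -7 - 43 = -50)
y(r, F) = 6
h(p, z) = 1 (h(p, z) = -2 + 3 = 1)
b(R, C) = 7 (b(R, C) = (6 + 0) + 1 = 6 + 1 = 7)
9 + E*b(11, 9) = 9 - 50*7 = 9 - 350 = -341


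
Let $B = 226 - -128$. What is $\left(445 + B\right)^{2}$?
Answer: $638401$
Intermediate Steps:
$B = 354$ ($B = 226 + 128 = 354$)
$\left(445 + B\right)^{2} = \left(445 + 354\right)^{2} = 799^{2} = 638401$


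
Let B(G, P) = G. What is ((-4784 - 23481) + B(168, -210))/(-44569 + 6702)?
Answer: 28097/37867 ≈ 0.74199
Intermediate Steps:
((-4784 - 23481) + B(168, -210))/(-44569 + 6702) = ((-4784 - 23481) + 168)/(-44569 + 6702) = (-28265 + 168)/(-37867) = -28097*(-1/37867) = 28097/37867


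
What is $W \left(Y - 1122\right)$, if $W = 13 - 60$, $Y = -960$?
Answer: $97854$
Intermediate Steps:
$W = -47$ ($W = 13 - 60 = -47$)
$W \left(Y - 1122\right) = - 47 \left(-960 - 1122\right) = \left(-47\right) \left(-2082\right) = 97854$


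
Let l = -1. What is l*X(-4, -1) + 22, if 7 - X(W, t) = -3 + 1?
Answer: 13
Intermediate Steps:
X(W, t) = 9 (X(W, t) = 7 - (-3 + 1) = 7 - 1*(-2) = 7 + 2 = 9)
l*X(-4, -1) + 22 = -1*9 + 22 = -9 + 22 = 13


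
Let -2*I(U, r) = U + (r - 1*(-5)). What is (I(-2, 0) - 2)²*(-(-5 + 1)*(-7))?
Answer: -343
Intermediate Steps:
I(U, r) = -5/2 - U/2 - r/2 (I(U, r) = -(U + (r - 1*(-5)))/2 = -(U + (r + 5))/2 = -(U + (5 + r))/2 = -(5 + U + r)/2 = -5/2 - U/2 - r/2)
(I(-2, 0) - 2)²*(-(-5 + 1)*(-7)) = ((-5/2 - ½*(-2) - ½*0) - 2)²*(-(-5 + 1)*(-7)) = ((-5/2 + 1 + 0) - 2)²*(-1*(-4)*(-7)) = (-3/2 - 2)²*(4*(-7)) = (-7/2)²*(-28) = (49/4)*(-28) = -343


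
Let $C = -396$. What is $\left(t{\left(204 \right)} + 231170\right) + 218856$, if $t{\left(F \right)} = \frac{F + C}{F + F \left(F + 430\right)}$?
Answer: $\frac{4858030654}{10795} \approx 4.5003 \cdot 10^{5}$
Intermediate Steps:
$t{\left(F \right)} = \frac{-396 + F}{F + F \left(430 + F\right)}$ ($t{\left(F \right)} = \frac{F - 396}{F + F \left(F + 430\right)} = \frac{-396 + F}{F + F \left(430 + F\right)}$)
$\left(t{\left(204 \right)} + 231170\right) + 218856 = \left(\frac{-396 + 204}{204 \left(431 + 204\right)} + 231170\right) + 218856 = \left(\frac{1}{204} \cdot \frac{1}{635} \left(-192\right) + 231170\right) + 218856 = \left(- \frac{16}{10795} + 231170\right) + 218856 = \frac{2495480134}{10795} + 218856 = \frac{4858030654}{10795}$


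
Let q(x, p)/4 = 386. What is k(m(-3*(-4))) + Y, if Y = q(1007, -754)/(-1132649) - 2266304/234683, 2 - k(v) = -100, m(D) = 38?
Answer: 24545684147386/265813465267 ≈ 92.342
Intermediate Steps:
q(x, p) = 1544 (q(x, p) = 4*386 = 1544)
k(v) = 102 (k(v) = 2 - 1*(-100) = 2 + 100 = 102)
Y = -2567289309848/265813465267 (Y = 1544/(-1132649) - 2266304/234683 = 1544*(-1/1132649) - 2266304*1/234683 = -1544/1132649 - 2266304/234683 = -2567289309848/265813465267 ≈ -9.6582)
k(m(-3*(-4))) + Y = 102 - 2567289309848/265813465267 = 24545684147386/265813465267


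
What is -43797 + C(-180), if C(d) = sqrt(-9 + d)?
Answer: -43797 + 3*I*sqrt(21) ≈ -43797.0 + 13.748*I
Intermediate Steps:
-43797 + C(-180) = -43797 + sqrt(-9 - 180) = -43797 + sqrt(-189) = -43797 + 3*I*sqrt(21)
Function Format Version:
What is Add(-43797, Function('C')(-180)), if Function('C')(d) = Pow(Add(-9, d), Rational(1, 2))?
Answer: Add(-43797, Mul(3, I, Pow(21, Rational(1, 2)))) ≈ Add(-43797., Mul(13.748, I))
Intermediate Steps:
Add(-43797, Function('C')(-180)) = Add(-43797, Pow(Add(-9, -180), Rational(1, 2))) = Add(-43797, Pow(-189, Rational(1, 2))) = Add(-43797, Mul(3, I, Pow(21, Rational(1, 2))))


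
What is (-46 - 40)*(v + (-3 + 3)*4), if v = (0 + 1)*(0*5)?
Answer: 0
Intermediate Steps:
v = 0 (v = 1*0 = 0)
(-46 - 40)*(v + (-3 + 3)*4) = (-46 - 40)*(0 + (-3 + 3)*4) = -86*(0 + 0*4) = -86*(0 + 0) = -86*0 = 0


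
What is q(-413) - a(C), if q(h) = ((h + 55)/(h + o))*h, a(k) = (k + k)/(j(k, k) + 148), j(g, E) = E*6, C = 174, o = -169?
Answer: -22055563/86718 ≈ -254.34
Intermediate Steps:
j(g, E) = 6*E
a(k) = 2*k/(148 + 6*k) (a(k) = (k + k)/(6*k + 148) = (2*k)/(148 + 6*k) = 2*k/(148 + 6*k))
q(h) = h*(55 + h)/(-169 + h) (q(h) = ((h + 55)/(h - 169))*h = ((55 + h)/(-169 + h))*h = h*(55 + h)/(-169 + h))
q(-413) - a(C) = -413*(55 - 413)/(-169 - 413) - 174/(74 + 3*174) = -413*(-358)/(-582) - 174/(74 + 522) = -413*(-1/582)*(-358) - 174/596 = -73927/291 - 174/596 = -73927/291 - 1*87/298 = -73927/291 - 87/298 = -22055563/86718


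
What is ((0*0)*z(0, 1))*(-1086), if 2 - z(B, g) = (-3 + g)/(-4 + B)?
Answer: 0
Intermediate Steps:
z(B, g) = 2 - (-3 + g)/(-4 + B)
((0*0)*z(0, 1))*(-1086) = ((0*0)*((-5 - 1*1 + 2*0)/(-4 + 0)))*(-1086) = (0*((-5 - 1 + 0)/(-4)))*(-1086) = (0*(-1/4*(-6)))*(-1086) = (0*(3/2))*(-1086) = 0*(-1086) = 0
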